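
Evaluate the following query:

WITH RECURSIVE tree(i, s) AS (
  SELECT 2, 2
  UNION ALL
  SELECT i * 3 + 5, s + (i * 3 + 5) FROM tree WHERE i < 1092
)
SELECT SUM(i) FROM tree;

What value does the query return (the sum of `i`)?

Base: i=2, s=2.
Iteration 1: 2 < 1092 holds -> i = 2 * 3 + 5 = 11, s = 2 + 11 = 13.
Iteration 2: 11 < 1092 holds -> i = 11 * 3 + 5 = 38, s = 13 + 38 = 51.
Iteration 3: 38 < 1092 holds -> i = 38 * 3 + 5 = 119, s = 51 + 119 = 170.
Iteration 4: 119 < 1092 holds -> i = 119 * 3 + 5 = 362, s = 170 + 362 = 532.
Iteration 5: 362 < 1092 holds -> i = 362 * 3 + 5 = 1091, s = 532 + 1091 = 1623.
Iteration 6: 1091 < 1092 holds -> i = 1091 * 3 + 5 = 3278, s = 1623 + 3278 = 4901.
Iteration 7: 3278 < 1092 fails; recursion stops.
SUM(i) = 2 + 11 + 38 + 119 + 362 + 1091 + 3278 = 4901.

4901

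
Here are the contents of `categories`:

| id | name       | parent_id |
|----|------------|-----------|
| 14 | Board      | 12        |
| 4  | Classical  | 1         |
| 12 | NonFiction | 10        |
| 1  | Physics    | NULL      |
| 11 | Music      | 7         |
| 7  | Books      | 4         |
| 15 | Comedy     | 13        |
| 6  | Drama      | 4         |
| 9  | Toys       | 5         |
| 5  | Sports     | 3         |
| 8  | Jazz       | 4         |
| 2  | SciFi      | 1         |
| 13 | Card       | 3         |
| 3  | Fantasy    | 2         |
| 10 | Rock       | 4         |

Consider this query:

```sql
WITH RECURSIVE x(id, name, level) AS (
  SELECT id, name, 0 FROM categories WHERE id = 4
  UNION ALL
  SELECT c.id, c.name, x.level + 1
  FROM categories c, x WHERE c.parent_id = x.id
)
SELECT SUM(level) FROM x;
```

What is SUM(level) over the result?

11

Base: id=4 (Classical) at level 0.
Iteration 1: rows with parent_id in {4} -> Drama (id 6, level 1), Books (id 7, level 1), Jazz (id 8, level 1), Rock (id 10, level 1).
Iteration 2: rows with parent_id in {6,7,8,10} -> Music (id 11, level 2), NonFiction (id 12, level 2).
Iteration 3: rows with parent_id in {11,12} -> Board (id 14, level 3).
Iteration 4: no rows with parent_id in {14}; recursion stops.
SUM(level) = 0 + 1 + 1 + 1 + 1 + 2 + 2 + 3 = 11.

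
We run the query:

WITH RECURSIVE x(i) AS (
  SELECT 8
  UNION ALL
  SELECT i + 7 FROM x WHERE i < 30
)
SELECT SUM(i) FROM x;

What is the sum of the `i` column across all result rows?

Base: i=8.
Iteration 1: 8 < 30 holds -> i = 8 + 7 = 15.
Iteration 2: 15 < 30 holds -> i = 15 + 7 = 22.
Iteration 3: 22 < 30 holds -> i = 22 + 7 = 29.
Iteration 4: 29 < 30 holds -> i = 29 + 7 = 36.
Iteration 5: 36 < 30 fails; recursion stops.
SUM(i) = 8 + 15 + 22 + 29 + 36 = 110.

110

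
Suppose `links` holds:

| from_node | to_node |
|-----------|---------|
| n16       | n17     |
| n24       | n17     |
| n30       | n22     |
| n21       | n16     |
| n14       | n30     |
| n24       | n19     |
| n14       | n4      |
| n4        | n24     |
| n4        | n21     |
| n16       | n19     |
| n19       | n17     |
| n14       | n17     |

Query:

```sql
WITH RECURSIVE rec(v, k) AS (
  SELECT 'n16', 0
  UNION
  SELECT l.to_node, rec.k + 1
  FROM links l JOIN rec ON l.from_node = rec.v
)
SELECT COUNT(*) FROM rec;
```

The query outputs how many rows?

Base: (n16, k=0).
Iteration 1: edges from {n16} -> (n17, k=1), (n19, k=1).
Iteration 2: edges from {n17,n19} -> (n17, k=2).
Iteration 3: no outgoing edges from {n17}; recursion stops.
Total rows emitted: 4.

4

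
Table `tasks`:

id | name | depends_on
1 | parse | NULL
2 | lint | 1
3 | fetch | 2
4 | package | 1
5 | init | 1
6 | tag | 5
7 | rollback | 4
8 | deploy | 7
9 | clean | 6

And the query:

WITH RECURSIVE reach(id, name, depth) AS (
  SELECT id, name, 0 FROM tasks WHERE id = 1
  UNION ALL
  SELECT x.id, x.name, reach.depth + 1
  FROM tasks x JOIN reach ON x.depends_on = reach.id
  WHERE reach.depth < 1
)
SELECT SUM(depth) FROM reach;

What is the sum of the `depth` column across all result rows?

3

Base: id=1 (parse) at depth 0.
Iteration 1: rows with depends_on in {1} -> lint (id 2, depth 1), package (id 4, depth 1), init (id 5, depth 1).
Iteration 2: depth < 1 fails for all current rows; recursion stops.
SUM(depth) = 0 + 1 + 1 + 1 = 3.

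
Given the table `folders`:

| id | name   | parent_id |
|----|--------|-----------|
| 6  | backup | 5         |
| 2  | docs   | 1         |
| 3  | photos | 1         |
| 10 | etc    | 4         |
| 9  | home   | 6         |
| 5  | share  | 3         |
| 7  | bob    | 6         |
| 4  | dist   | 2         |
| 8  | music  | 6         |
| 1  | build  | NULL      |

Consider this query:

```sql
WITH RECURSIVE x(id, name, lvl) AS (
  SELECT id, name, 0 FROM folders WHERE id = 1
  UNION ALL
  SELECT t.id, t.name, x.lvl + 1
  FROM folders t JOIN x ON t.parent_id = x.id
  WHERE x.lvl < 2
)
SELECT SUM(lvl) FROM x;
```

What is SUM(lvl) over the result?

Base: id=1 (build) at lvl 0.
Iteration 1: rows with parent_id in {1} -> docs (id 2, lvl 1), photos (id 3, lvl 1).
Iteration 2: rows with parent_id in {2,3} -> dist (id 4, lvl 2), share (id 5, lvl 2).
Iteration 3: lvl < 2 fails for all current rows; recursion stops.
SUM(lvl) = 0 + 1 + 1 + 2 + 2 = 6.

6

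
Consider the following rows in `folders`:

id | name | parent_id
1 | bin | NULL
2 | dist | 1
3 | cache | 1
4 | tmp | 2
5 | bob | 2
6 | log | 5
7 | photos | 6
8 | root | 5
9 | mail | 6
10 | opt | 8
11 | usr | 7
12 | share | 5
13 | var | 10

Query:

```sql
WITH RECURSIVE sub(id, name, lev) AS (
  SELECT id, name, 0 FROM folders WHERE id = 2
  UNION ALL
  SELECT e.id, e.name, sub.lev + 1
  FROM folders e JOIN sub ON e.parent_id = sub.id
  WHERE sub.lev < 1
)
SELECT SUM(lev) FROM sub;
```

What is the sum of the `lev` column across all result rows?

Base: id=2 (dist) at lev 0.
Iteration 1: rows with parent_id in {2} -> tmp (id 4, lev 1), bob (id 5, lev 1).
Iteration 2: lev < 1 fails for all current rows; recursion stops.
SUM(lev) = 0 + 1 + 1 = 2.

2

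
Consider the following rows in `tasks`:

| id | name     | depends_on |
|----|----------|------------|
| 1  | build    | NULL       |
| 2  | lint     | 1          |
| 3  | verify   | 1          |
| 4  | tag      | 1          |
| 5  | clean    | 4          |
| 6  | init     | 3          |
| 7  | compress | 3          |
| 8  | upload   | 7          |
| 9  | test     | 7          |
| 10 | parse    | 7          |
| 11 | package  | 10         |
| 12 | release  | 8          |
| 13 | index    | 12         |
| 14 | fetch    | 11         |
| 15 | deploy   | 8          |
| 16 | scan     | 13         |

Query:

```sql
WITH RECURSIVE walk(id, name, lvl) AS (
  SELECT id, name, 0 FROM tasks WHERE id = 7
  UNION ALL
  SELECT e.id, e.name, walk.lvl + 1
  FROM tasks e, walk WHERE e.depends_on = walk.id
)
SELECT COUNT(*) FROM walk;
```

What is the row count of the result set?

Base: id=7 (compress) at lvl 0.
Iteration 1: rows with depends_on in {7} -> upload (id 8, lvl 1), test (id 9, lvl 1), parse (id 10, lvl 1).
Iteration 2: rows with depends_on in {8,9,10} -> package (id 11, lvl 2), release (id 12, lvl 2), deploy (id 15, lvl 2).
Iteration 3: rows with depends_on in {11,12,15} -> index (id 13, lvl 3), fetch (id 14, lvl 3).
Iteration 4: rows with depends_on in {13,14} -> scan (id 16, lvl 4).
Iteration 5: no rows with depends_on in {16}; recursion stops.
Total rows emitted: 10.

10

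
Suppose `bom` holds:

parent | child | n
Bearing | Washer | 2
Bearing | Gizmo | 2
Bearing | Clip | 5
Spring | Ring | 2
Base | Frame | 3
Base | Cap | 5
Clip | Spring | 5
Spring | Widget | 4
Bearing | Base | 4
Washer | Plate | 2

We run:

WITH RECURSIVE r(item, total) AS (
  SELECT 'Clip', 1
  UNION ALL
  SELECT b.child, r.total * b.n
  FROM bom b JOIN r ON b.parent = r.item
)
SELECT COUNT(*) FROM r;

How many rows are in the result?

Base: (Clip, total=1).
Iteration 1: components of {Clip} -> Spring = 1*5 = 5.
Iteration 2: components of {Spring} -> Ring = 5*2 = 10, Widget = 5*4 = 20.
Iteration 3: no further components; recursion stops.
Total rows emitted: 4.

4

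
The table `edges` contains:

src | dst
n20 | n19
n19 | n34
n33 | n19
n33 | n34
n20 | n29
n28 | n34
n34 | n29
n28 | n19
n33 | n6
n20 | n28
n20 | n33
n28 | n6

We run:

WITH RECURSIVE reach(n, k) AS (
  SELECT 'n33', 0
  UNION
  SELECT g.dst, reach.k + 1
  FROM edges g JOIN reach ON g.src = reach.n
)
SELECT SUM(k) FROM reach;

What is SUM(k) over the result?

Base: (n33, k=0).
Iteration 1: edges from {n33} -> (n19, k=1), (n34, k=1), (n6, k=1).
Iteration 2: edges from {n19,n34,n6} -> (n29, k=2), (n34, k=2).
Iteration 3: edges from {n29,n34} -> (n29, k=3).
Iteration 4: no outgoing edges from {n29}; recursion stops.
SUM(k) = 0 + 1 + 1 + 1 + 2 + 2 + 3 = 10.

10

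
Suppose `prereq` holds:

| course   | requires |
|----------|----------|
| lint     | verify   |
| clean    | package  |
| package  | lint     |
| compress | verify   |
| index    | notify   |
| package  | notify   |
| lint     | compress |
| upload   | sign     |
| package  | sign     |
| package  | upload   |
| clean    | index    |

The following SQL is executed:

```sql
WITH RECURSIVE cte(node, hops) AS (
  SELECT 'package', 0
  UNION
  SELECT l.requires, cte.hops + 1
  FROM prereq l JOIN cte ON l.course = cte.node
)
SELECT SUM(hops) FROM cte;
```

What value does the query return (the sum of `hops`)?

13

Base: (package, hops=0).
Iteration 1: edges from {package} -> (lint, hops=1), (notify, hops=1), (sign, hops=1), (upload, hops=1).
Iteration 2: edges from {lint,notify,sign,upload} -> (compress, hops=2), (sign, hops=2), (verify, hops=2).
Iteration 3: edges from {compress,sign,verify} -> (verify, hops=3).
Iteration 4: no outgoing edges from {verify}; recursion stops.
SUM(hops) = 0 + 1 + 1 + 1 + 1 + 2 + 2 + 2 + 3 = 13.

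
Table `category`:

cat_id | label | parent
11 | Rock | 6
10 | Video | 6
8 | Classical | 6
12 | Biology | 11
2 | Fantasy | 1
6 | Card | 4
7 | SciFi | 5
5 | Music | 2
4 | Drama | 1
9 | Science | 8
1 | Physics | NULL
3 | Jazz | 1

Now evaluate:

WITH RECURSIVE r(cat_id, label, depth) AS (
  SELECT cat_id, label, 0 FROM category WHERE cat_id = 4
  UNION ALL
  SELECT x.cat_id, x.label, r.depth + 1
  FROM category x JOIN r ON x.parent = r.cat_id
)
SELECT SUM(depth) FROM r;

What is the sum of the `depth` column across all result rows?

Base: cat_id=4 (Drama) at depth 0.
Iteration 1: rows with parent in {4} -> Card (id 6, depth 1).
Iteration 2: rows with parent in {6} -> Classical (id 8, depth 2), Video (id 10, depth 2), Rock (id 11, depth 2).
Iteration 3: rows with parent in {8,10,11} -> Science (id 9, depth 3), Biology (id 12, depth 3).
Iteration 4: no rows with parent in {9,12}; recursion stops.
SUM(depth) = 0 + 1 + 2 + 2 + 2 + 3 + 3 = 13.

13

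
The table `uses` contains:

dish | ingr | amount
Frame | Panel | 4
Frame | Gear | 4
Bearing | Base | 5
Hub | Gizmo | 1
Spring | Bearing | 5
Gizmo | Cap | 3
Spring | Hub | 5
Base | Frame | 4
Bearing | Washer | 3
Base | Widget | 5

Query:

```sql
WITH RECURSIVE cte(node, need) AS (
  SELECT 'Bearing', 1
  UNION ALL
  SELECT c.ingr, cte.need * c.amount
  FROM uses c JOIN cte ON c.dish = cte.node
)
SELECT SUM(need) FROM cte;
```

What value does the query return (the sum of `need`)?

214

Base: (Bearing, need=1).
Iteration 1: components of {Bearing} -> Base = 1*5 = 5, Washer = 1*3 = 3.
Iteration 2: components of {Base,Washer} -> Frame = 5*4 = 20, Widget = 5*5 = 25.
Iteration 3: components of {Frame,Widget} -> Gear = 20*4 = 80, Panel = 20*4 = 80.
Iteration 4: no further components; recursion stops.
SUM(need) = 1 + 5 + 3 + 25 + 20 + 80 + 80 = 214.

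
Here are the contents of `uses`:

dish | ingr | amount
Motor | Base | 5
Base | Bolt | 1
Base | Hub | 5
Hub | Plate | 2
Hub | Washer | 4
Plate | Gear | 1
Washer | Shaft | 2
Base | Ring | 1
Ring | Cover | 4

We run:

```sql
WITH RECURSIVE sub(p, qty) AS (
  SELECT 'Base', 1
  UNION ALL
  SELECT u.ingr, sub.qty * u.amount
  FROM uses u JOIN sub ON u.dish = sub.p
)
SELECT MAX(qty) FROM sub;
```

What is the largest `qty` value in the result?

Base: (Base, qty=1).
Iteration 1: components of {Base} -> Bolt = 1*1 = 1, Hub = 1*5 = 5, Ring = 1*1 = 1.
Iteration 2: components of {Bolt,Hub,Ring} -> Cover = 1*4 = 4, Plate = 5*2 = 10, Washer = 5*4 = 20.
Iteration 3: components of {Cover,Plate,Washer} -> Gear = 10*1 = 10, Shaft = 20*2 = 40.
Iteration 4: no further components; recursion stops.
qty values: 1, 1, 5, 1, 10, 20, 4, 10, 40; the maximum is 40.

40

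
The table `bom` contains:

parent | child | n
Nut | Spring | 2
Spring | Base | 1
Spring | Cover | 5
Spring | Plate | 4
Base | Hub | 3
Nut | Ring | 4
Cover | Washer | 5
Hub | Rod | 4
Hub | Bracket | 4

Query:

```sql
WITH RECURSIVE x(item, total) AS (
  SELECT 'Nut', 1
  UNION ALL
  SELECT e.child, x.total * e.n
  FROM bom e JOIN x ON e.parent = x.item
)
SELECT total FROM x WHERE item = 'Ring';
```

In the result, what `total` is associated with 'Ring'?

Base: (Nut, total=1).
Iteration 1: components of {Nut} -> Ring = 1*4 = 4, Spring = 1*2 = 2.
Iteration 2: components of {Ring,Spring} -> Base = 2*1 = 2, Cover = 2*5 = 10, Plate = 2*4 = 8.
Iteration 3: components of {Base,Cover,Plate} -> Hub = 2*3 = 6, Washer = 10*5 = 50.
Iteration 4: components of {Hub,Washer} -> Bracket = 6*4 = 24, Rod = 6*4 = 24.
Iteration 5: no further components; recursion stops.

4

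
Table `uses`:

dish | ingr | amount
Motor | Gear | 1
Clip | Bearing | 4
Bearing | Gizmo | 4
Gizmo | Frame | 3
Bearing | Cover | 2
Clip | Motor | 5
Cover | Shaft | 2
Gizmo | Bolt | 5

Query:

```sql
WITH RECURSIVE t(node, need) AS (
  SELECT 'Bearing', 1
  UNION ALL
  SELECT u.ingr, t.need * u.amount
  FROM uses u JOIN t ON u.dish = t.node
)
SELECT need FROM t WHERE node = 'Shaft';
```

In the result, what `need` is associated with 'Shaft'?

Base: (Bearing, need=1).
Iteration 1: components of {Bearing} -> Cover = 1*2 = 2, Gizmo = 1*4 = 4.
Iteration 2: components of {Cover,Gizmo} -> Bolt = 4*5 = 20, Frame = 4*3 = 12, Shaft = 2*2 = 4.
Iteration 3: no further components; recursion stops.

4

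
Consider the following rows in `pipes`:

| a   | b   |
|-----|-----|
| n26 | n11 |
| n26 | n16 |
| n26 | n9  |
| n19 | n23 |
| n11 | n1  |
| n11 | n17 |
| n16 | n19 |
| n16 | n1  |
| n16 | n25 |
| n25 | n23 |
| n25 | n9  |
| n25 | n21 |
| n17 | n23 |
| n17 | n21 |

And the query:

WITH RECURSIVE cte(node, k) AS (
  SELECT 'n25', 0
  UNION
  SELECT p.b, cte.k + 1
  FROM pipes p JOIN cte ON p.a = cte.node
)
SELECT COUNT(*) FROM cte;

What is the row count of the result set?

4

Base: (n25, k=0).
Iteration 1: edges from {n25} -> (n21, k=1), (n23, k=1), (n9, k=1).
Iteration 2: no outgoing edges from {n21,n23,n9}; recursion stops.
Total rows emitted: 4.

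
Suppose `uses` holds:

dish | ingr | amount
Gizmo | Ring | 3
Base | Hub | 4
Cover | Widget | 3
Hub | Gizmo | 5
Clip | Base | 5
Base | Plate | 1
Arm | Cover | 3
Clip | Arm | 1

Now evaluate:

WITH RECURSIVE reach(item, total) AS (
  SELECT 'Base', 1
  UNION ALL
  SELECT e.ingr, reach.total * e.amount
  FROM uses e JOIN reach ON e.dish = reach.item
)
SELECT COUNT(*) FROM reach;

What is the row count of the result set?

5

Base: (Base, total=1).
Iteration 1: components of {Base} -> Hub = 1*4 = 4, Plate = 1*1 = 1.
Iteration 2: components of {Hub,Plate} -> Gizmo = 4*5 = 20.
Iteration 3: components of {Gizmo} -> Ring = 20*3 = 60.
Iteration 4: no further components; recursion stops.
Total rows emitted: 5.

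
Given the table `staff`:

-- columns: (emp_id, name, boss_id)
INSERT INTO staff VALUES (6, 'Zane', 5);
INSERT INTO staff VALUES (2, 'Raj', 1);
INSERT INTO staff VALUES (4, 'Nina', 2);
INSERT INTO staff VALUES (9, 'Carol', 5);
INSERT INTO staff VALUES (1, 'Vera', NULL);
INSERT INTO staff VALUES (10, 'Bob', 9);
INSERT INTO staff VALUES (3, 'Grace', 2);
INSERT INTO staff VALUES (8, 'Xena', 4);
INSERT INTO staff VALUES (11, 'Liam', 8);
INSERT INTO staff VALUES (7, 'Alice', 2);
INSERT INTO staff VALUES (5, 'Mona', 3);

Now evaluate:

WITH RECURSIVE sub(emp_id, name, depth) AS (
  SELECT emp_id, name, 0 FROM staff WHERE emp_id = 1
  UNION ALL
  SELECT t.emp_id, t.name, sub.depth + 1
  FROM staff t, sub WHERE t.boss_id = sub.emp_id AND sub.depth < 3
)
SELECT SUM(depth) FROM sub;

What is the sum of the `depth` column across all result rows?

Base: emp_id=1 (Vera) at depth 0.
Iteration 1: rows with boss_id in {1} -> Raj (id 2, depth 1).
Iteration 2: rows with boss_id in {2} -> Grace (id 3, depth 2), Nina (id 4, depth 2), Alice (id 7, depth 2).
Iteration 3: rows with boss_id in {3,4,7} -> Mona (id 5, depth 3), Xena (id 8, depth 3).
Iteration 4: depth < 3 fails for all current rows; recursion stops.
SUM(depth) = 0 + 1 + 2 + 2 + 2 + 3 + 3 = 13.

13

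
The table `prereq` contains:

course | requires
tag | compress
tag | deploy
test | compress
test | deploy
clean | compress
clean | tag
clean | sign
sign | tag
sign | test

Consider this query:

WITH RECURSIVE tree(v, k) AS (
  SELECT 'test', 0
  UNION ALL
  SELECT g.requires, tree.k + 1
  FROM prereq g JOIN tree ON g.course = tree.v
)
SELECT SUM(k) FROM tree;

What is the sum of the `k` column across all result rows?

Base: (test, k=0).
Iteration 1: edges from {test} -> (compress, k=1), (deploy, k=1).
Iteration 2: no outgoing edges from {compress,deploy}; recursion stops.
SUM(k) = 0 + 1 + 1 = 2.

2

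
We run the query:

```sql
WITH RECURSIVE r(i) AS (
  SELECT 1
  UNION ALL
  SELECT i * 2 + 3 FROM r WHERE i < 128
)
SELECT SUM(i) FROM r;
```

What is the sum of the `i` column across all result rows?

Base: i=1.
Iteration 1: 1 < 128 holds -> i = 1 * 2 + 3 = 5.
Iteration 2: 5 < 128 holds -> i = 5 * 2 + 3 = 13.
Iteration 3: 13 < 128 holds -> i = 13 * 2 + 3 = 29.
Iteration 4: 29 < 128 holds -> i = 29 * 2 + 3 = 61.
Iteration 5: 61 < 128 holds -> i = 61 * 2 + 3 = 125.
Iteration 6: 125 < 128 holds -> i = 125 * 2 + 3 = 253.
Iteration 7: 253 < 128 fails; recursion stops.
SUM(i) = 1 + 5 + 13 + 29 + 61 + 125 + 253 = 487.

487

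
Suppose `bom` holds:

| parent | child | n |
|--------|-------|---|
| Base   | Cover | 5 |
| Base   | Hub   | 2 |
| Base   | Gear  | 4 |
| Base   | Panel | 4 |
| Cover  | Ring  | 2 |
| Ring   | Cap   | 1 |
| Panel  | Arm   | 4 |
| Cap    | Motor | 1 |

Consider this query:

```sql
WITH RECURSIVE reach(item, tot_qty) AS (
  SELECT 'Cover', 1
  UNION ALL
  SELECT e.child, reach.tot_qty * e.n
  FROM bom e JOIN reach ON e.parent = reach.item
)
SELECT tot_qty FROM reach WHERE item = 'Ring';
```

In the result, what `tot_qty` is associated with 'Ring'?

Base: (Cover, tot_qty=1).
Iteration 1: components of {Cover} -> Ring = 1*2 = 2.
Iteration 2: components of {Ring} -> Cap = 2*1 = 2.
Iteration 3: components of {Cap} -> Motor = 2*1 = 2.
Iteration 4: no further components; recursion stops.

2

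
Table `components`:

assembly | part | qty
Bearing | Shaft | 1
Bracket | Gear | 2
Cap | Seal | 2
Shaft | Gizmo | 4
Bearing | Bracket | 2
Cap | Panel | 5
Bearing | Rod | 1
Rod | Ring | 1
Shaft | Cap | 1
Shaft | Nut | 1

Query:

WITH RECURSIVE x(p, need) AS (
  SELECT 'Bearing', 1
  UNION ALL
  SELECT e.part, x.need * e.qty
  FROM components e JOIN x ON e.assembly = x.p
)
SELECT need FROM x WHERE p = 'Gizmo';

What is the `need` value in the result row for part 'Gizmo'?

4

Base: (Bearing, need=1).
Iteration 1: components of {Bearing} -> Bracket = 1*2 = 2, Rod = 1*1 = 1, Shaft = 1*1 = 1.
Iteration 2: components of {Bracket,Rod,Shaft} -> Cap = 1*1 = 1, Gear = 2*2 = 4, Gizmo = 1*4 = 4, Nut = 1*1 = 1, Ring = 1*1 = 1.
Iteration 3: components of {Cap,Gear,Gizmo,Nut,Ring} -> Panel = 1*5 = 5, Seal = 1*2 = 2.
Iteration 4: no further components; recursion stops.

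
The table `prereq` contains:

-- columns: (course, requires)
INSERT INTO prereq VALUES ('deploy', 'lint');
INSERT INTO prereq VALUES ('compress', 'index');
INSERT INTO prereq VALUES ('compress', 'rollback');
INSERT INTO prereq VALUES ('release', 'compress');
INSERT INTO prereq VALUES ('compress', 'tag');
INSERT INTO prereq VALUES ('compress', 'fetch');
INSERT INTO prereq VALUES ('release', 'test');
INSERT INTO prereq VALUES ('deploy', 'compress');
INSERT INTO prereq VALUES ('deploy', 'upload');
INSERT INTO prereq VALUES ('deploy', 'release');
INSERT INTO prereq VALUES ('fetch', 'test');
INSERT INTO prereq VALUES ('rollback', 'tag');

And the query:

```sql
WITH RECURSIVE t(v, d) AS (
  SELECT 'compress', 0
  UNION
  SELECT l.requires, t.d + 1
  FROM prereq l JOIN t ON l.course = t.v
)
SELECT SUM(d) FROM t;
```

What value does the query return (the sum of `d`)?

Base: (compress, d=0).
Iteration 1: edges from {compress} -> (fetch, d=1), (index, d=1), (rollback, d=1), (tag, d=1).
Iteration 2: edges from {fetch,index,rollback,tag} -> (tag, d=2), (test, d=2).
Iteration 3: no outgoing edges from {tag,test}; recursion stops.
SUM(d) = 0 + 1 + 1 + 1 + 1 + 2 + 2 = 8.

8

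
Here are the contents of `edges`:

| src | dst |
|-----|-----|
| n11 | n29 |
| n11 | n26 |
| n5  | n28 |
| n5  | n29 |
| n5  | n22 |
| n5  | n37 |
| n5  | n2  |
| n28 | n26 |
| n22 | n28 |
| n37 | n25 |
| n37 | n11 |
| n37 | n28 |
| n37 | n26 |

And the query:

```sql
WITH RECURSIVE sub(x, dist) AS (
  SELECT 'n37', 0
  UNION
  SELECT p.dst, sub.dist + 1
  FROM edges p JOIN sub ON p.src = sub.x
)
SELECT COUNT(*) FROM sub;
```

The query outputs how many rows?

7

Base: (n37, dist=0).
Iteration 1: edges from {n37} -> (n11, dist=1), (n25, dist=1), (n26, dist=1), (n28, dist=1).
Iteration 2: edges from {n11,n25,n26,n28} -> (n26, dist=2), (n29, dist=2). [UNION drops 1 duplicate row(s)]
Iteration 3: no outgoing edges from {n26,n29}; recursion stops.
Total rows emitted: 7.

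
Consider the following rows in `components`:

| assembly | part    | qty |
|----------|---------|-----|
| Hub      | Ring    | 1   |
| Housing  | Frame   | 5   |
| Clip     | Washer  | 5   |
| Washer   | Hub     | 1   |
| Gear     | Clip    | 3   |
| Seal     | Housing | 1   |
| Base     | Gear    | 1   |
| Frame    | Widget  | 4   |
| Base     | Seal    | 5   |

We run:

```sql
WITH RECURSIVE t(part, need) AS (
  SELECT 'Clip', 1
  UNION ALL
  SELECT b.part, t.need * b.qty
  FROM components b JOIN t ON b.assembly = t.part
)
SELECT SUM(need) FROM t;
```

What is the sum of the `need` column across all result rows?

16

Base: (Clip, need=1).
Iteration 1: components of {Clip} -> Washer = 1*5 = 5.
Iteration 2: components of {Washer} -> Hub = 5*1 = 5.
Iteration 3: components of {Hub} -> Ring = 5*1 = 5.
Iteration 4: no further components; recursion stops.
SUM(need) = 1 + 5 + 5 + 5 = 16.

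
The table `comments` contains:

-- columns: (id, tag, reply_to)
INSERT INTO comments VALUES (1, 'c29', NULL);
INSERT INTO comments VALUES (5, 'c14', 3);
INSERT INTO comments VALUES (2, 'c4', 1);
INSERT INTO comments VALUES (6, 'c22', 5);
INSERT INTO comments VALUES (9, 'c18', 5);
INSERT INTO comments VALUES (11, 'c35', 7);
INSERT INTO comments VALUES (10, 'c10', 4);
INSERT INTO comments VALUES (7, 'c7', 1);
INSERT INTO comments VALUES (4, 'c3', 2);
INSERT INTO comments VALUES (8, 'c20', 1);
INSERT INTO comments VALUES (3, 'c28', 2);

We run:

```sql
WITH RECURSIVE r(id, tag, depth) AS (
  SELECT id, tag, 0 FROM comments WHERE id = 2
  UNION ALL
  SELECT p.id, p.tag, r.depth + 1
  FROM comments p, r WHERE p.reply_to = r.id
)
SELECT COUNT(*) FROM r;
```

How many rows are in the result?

7

Base: id=2 (c4) at depth 0.
Iteration 1: rows with reply_to in {2} -> c28 (id 3, depth 1), c3 (id 4, depth 1).
Iteration 2: rows with reply_to in {3,4} -> c14 (id 5, depth 2), c10 (id 10, depth 2).
Iteration 3: rows with reply_to in {5,10} -> c22 (id 6, depth 3), c18 (id 9, depth 3).
Iteration 4: no rows with reply_to in {6,9}; recursion stops.
Total rows emitted: 7.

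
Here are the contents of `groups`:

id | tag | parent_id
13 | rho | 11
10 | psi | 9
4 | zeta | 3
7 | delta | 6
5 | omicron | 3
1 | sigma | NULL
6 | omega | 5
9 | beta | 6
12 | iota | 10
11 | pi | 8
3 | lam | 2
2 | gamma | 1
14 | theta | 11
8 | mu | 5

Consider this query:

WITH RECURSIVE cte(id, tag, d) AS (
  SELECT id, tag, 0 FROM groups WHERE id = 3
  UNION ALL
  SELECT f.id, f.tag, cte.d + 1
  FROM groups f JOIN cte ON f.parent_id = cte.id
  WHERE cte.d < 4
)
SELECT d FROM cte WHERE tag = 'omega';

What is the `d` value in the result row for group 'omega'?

2

Base: id=3 (lam) at d 0.
Iteration 1: rows with parent_id in {3} -> zeta (id 4, d 1), omicron (id 5, d 1).
Iteration 2: rows with parent_id in {4,5} -> omega (id 6, d 2), mu (id 8, d 2).
Iteration 3: rows with parent_id in {6,8} -> delta (id 7, d 3), beta (id 9, d 3), pi (id 11, d 3).
Iteration 4: rows with parent_id in {7,9,11} -> psi (id 10, d 4), rho (id 13, d 4), theta (id 14, d 4).
Iteration 5: d < 4 fails for all current rows; recursion stops.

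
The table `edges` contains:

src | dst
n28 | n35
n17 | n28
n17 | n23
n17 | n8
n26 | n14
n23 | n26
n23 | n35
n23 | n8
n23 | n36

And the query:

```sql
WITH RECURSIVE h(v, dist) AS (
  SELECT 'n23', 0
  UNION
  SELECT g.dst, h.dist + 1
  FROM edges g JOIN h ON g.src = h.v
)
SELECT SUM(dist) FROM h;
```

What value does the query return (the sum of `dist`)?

Base: (n23, dist=0).
Iteration 1: edges from {n23} -> (n26, dist=1), (n35, dist=1), (n36, dist=1), (n8, dist=1).
Iteration 2: edges from {n26,n35,n36,n8} -> (n14, dist=2).
Iteration 3: no outgoing edges from {n14}; recursion stops.
SUM(dist) = 0 + 1 + 1 + 1 + 1 + 2 = 6.

6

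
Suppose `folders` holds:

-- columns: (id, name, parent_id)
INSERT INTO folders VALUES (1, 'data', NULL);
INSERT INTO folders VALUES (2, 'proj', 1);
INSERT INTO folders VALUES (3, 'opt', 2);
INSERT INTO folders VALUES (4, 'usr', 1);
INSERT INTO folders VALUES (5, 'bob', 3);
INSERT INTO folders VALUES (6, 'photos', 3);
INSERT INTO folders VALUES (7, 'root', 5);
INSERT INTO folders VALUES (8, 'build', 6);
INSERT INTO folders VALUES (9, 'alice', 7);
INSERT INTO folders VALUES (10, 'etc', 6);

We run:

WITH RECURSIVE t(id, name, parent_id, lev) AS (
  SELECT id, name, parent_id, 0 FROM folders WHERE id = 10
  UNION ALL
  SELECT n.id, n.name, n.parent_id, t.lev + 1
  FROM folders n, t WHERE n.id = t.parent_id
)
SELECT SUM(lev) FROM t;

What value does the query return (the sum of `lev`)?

Base: id=10 (etc), parent_id=6, lev 0.
Iteration 1: join on id=6 -> photos (id 6, parent_id=3, lev 1).
Iteration 2: join on id=3 -> opt (id 3, parent_id=2, lev 2).
Iteration 3: join on id=2 -> proj (id 2, parent_id=1, lev 3).
Iteration 4: join on id=1 -> data (id 1, parent_id=NULL, lev 4).
Iteration 5: parent_id is NULL; no match; recursion stops.
SUM(lev) = 0 + 1 + 2 + 3 + 4 = 10.

10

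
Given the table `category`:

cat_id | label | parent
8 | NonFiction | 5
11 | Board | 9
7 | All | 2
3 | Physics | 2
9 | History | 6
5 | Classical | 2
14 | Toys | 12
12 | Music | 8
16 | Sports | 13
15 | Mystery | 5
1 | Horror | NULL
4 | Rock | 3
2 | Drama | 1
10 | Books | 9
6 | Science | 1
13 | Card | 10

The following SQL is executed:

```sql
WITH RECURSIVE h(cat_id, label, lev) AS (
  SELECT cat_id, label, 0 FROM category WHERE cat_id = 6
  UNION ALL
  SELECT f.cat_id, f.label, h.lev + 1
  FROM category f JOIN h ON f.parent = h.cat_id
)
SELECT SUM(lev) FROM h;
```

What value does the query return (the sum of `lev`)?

Base: cat_id=6 (Science) at lev 0.
Iteration 1: rows with parent in {6} -> History (id 9, lev 1).
Iteration 2: rows with parent in {9} -> Books (id 10, lev 2), Board (id 11, lev 2).
Iteration 3: rows with parent in {10,11} -> Card (id 13, lev 3).
Iteration 4: rows with parent in {13} -> Sports (id 16, lev 4).
Iteration 5: no rows with parent in {16}; recursion stops.
SUM(lev) = 0 + 1 + 2 + 2 + 3 + 4 = 12.

12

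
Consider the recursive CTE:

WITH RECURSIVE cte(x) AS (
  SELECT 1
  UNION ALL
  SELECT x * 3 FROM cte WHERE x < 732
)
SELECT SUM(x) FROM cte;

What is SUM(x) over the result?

3280

Base: x=1.
Iteration 1: 1 < 732 holds -> x = 1 * 3 = 3.
Iteration 2: 3 < 732 holds -> x = 3 * 3 = 9.
Iteration 3: 9 < 732 holds -> x = 9 * 3 = 27.
Iteration 4: 27 < 732 holds -> x = 27 * 3 = 81.
Iteration 5: 81 < 732 holds -> x = 81 * 3 = 243.
Iteration 6: 243 < 732 holds -> x = 243 * 3 = 729.
Iteration 7: 729 < 732 holds -> x = 729 * 3 = 2187.
Iteration 8: 2187 < 732 fails; recursion stops.
SUM(x) = 1 + 3 + 9 + 27 + 81 + 243 + 729 + 2187 = 3280.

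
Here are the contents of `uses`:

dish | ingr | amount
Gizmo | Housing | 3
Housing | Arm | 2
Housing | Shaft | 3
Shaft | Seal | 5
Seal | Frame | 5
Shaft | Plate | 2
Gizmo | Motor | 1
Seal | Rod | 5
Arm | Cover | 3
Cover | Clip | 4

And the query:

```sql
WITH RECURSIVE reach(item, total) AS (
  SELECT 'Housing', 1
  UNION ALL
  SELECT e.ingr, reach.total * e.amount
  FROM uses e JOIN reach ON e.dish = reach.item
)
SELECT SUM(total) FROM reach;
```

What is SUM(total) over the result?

Base: (Housing, total=1).
Iteration 1: components of {Housing} -> Arm = 1*2 = 2, Shaft = 1*3 = 3.
Iteration 2: components of {Arm,Shaft} -> Cover = 2*3 = 6, Plate = 3*2 = 6, Seal = 3*5 = 15.
Iteration 3: components of {Cover,Plate,Seal} -> Clip = 6*4 = 24, Frame = 15*5 = 75, Rod = 15*5 = 75.
Iteration 4: no further components; recursion stops.
SUM(total) = 1 + 2 + 3 + 6 + 15 + 6 + 24 + 75 + 75 = 207.

207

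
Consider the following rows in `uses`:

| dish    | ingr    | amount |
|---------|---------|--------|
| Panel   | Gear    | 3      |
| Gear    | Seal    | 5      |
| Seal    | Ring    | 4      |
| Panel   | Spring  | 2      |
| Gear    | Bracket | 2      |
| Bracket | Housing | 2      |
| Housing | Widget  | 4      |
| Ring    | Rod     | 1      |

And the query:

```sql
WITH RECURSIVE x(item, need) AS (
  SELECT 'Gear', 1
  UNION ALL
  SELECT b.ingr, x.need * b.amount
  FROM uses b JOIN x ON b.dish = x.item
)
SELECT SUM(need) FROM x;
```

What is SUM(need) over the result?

68

Base: (Gear, need=1).
Iteration 1: components of {Gear} -> Bracket = 1*2 = 2, Seal = 1*5 = 5.
Iteration 2: components of {Bracket,Seal} -> Housing = 2*2 = 4, Ring = 5*4 = 20.
Iteration 3: components of {Housing,Ring} -> Rod = 20*1 = 20, Widget = 4*4 = 16.
Iteration 4: no further components; recursion stops.
SUM(need) = 1 + 5 + 2 + 20 + 4 + 20 + 16 = 68.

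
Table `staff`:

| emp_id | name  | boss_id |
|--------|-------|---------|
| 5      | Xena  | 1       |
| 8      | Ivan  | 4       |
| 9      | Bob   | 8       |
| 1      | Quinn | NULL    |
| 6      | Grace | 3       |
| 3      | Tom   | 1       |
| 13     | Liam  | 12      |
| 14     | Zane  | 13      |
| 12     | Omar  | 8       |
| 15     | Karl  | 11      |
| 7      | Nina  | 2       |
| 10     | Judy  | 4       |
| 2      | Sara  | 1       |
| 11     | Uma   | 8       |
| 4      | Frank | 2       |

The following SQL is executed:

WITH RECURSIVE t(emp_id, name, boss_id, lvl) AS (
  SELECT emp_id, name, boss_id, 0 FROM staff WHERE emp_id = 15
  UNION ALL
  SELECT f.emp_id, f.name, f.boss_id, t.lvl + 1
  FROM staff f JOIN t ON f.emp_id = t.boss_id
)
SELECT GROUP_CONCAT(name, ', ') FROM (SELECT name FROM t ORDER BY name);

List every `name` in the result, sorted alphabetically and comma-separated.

Frank, Ivan, Karl, Quinn, Sara, Uma

Base: emp_id=15 (Karl), boss_id=11, lvl 0.
Iteration 1: join on emp_id=11 -> Uma (id 11, boss_id=8, lvl 1).
Iteration 2: join on emp_id=8 -> Ivan (id 8, boss_id=4, lvl 2).
Iteration 3: join on emp_id=4 -> Frank (id 4, boss_id=2, lvl 3).
Iteration 4: join on emp_id=2 -> Sara (id 2, boss_id=1, lvl 4).
Iteration 5: join on emp_id=1 -> Quinn (id 1, boss_id=NULL, lvl 5).
Iteration 6: boss_id is NULL; no match; recursion stops.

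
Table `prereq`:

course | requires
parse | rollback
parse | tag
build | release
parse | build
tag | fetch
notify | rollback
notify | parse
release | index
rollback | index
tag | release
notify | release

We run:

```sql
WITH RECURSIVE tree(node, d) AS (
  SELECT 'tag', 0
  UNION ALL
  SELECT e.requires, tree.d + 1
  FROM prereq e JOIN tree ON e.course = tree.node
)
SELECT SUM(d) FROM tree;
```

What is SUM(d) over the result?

4

Base: (tag, d=0).
Iteration 1: edges from {tag} -> (fetch, d=1), (release, d=1).
Iteration 2: edges from {fetch,release} -> (index, d=2).
Iteration 3: no outgoing edges from {index}; recursion stops.
SUM(d) = 0 + 1 + 1 + 2 = 4.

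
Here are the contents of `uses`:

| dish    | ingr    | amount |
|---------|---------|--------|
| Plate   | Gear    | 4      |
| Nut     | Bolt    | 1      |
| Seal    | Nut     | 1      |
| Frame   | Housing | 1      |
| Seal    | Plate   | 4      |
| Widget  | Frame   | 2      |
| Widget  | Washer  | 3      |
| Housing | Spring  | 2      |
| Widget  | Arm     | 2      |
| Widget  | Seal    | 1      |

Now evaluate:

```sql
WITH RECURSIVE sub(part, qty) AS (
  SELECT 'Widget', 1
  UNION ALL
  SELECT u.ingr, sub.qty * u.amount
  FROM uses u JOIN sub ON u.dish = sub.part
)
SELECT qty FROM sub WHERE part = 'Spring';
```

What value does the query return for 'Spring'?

4

Base: (Widget, qty=1).
Iteration 1: components of {Widget} -> Arm = 1*2 = 2, Frame = 1*2 = 2, Seal = 1*1 = 1, Washer = 1*3 = 3.
Iteration 2: components of {Arm,Frame,Seal,Washer} -> Housing = 2*1 = 2, Nut = 1*1 = 1, Plate = 1*4 = 4.
Iteration 3: components of {Housing,Nut,Plate} -> Bolt = 1*1 = 1, Gear = 4*4 = 16, Spring = 2*2 = 4.
Iteration 4: no further components; recursion stops.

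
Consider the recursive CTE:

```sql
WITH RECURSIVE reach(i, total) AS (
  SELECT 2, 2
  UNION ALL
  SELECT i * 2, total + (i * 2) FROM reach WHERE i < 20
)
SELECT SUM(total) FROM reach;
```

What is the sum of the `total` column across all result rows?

114

Base: i=2, total=2.
Iteration 1: 2 < 20 holds -> i = 2 * 2 = 4, total = 2 + 4 = 6.
Iteration 2: 4 < 20 holds -> i = 4 * 2 = 8, total = 6 + 8 = 14.
Iteration 3: 8 < 20 holds -> i = 8 * 2 = 16, total = 14 + 16 = 30.
Iteration 4: 16 < 20 holds -> i = 16 * 2 = 32, total = 30 + 32 = 62.
Iteration 5: 32 < 20 fails; recursion stops.
SUM(total) = 2 + 6 + 14 + 30 + 62 = 114.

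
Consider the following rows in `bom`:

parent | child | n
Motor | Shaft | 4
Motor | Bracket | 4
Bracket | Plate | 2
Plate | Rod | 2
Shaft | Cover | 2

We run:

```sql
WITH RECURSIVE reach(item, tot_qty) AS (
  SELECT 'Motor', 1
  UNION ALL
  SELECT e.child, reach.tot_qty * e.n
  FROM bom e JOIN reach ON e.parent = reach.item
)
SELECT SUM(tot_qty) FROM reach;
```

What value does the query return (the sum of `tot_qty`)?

41

Base: (Motor, tot_qty=1).
Iteration 1: components of {Motor} -> Bracket = 1*4 = 4, Shaft = 1*4 = 4.
Iteration 2: components of {Bracket,Shaft} -> Cover = 4*2 = 8, Plate = 4*2 = 8.
Iteration 3: components of {Cover,Plate} -> Rod = 8*2 = 16.
Iteration 4: no further components; recursion stops.
SUM(tot_qty) = 1 + 4 + 4 + 8 + 8 + 16 = 41.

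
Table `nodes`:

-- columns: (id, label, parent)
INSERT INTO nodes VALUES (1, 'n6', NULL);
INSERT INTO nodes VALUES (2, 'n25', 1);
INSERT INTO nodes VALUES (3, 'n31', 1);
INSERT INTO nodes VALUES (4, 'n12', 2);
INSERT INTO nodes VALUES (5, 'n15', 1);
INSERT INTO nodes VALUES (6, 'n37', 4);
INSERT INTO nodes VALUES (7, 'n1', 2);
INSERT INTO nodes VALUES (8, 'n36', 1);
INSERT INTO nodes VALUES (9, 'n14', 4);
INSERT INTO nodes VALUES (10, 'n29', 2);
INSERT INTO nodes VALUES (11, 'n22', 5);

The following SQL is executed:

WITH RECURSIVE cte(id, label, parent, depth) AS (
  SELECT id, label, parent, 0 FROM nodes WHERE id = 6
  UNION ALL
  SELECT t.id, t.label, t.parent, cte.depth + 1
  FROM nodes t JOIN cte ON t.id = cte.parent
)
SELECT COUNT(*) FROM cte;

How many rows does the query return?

Base: id=6 (n37), parent=4, depth 0.
Iteration 1: join on id=4 -> n12 (id 4, parent=2, depth 1).
Iteration 2: join on id=2 -> n25 (id 2, parent=1, depth 2).
Iteration 3: join on id=1 -> n6 (id 1, parent=NULL, depth 3).
Iteration 4: parent is NULL; no match; recursion stops.
Total rows emitted: 4.

4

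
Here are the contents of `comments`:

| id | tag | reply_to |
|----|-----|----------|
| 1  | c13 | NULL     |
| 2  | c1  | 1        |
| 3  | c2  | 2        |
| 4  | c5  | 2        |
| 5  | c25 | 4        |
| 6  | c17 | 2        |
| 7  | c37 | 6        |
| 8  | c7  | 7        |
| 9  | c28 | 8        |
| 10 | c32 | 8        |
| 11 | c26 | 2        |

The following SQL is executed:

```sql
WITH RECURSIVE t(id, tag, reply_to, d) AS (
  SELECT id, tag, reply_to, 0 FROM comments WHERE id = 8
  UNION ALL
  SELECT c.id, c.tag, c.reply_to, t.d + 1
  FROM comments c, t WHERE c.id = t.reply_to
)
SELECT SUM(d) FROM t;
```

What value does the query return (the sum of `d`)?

10

Base: id=8 (c7), reply_to=7, d 0.
Iteration 1: join on id=7 -> c37 (id 7, reply_to=6, d 1).
Iteration 2: join on id=6 -> c17 (id 6, reply_to=2, d 2).
Iteration 3: join on id=2 -> c1 (id 2, reply_to=1, d 3).
Iteration 4: join on id=1 -> c13 (id 1, reply_to=NULL, d 4).
Iteration 5: reply_to is NULL; no match; recursion stops.
SUM(d) = 0 + 1 + 2 + 3 + 4 = 10.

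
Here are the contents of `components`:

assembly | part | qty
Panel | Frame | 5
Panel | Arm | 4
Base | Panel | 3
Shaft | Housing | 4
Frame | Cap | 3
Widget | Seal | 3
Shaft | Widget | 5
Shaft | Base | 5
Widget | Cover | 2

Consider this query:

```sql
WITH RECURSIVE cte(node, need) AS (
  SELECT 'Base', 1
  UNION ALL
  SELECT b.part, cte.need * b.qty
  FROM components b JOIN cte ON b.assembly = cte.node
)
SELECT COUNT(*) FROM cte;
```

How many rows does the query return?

Base: (Base, need=1).
Iteration 1: components of {Base} -> Panel = 1*3 = 3.
Iteration 2: components of {Panel} -> Arm = 3*4 = 12, Frame = 3*5 = 15.
Iteration 3: components of {Arm,Frame} -> Cap = 15*3 = 45.
Iteration 4: no further components; recursion stops.
Total rows emitted: 5.

5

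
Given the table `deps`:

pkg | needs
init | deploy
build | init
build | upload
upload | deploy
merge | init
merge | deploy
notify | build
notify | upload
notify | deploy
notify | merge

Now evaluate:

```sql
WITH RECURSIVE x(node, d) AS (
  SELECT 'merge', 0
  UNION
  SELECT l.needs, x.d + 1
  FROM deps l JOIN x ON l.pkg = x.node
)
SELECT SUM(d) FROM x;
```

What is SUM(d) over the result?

Base: (merge, d=0).
Iteration 1: edges from {merge} -> (deploy, d=1), (init, d=1).
Iteration 2: edges from {deploy,init} -> (deploy, d=2).
Iteration 3: no outgoing edges from {deploy}; recursion stops.
SUM(d) = 0 + 1 + 1 + 2 = 4.

4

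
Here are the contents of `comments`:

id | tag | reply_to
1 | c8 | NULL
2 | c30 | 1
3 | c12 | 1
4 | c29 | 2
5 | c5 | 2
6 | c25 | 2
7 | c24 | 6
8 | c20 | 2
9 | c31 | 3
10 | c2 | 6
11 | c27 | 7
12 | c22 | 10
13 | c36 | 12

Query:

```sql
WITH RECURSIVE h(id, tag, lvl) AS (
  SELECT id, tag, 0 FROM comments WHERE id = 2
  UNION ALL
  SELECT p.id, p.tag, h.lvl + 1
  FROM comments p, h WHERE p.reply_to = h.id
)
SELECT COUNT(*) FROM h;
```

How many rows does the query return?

Base: id=2 (c30) at lvl 0.
Iteration 1: rows with reply_to in {2} -> c29 (id 4, lvl 1), c5 (id 5, lvl 1), c25 (id 6, lvl 1), c20 (id 8, lvl 1).
Iteration 2: rows with reply_to in {4,5,6,8} -> c24 (id 7, lvl 2), c2 (id 10, lvl 2).
Iteration 3: rows with reply_to in {7,10} -> c27 (id 11, lvl 3), c22 (id 12, lvl 3).
Iteration 4: rows with reply_to in {11,12} -> c36 (id 13, lvl 4).
Iteration 5: no rows with reply_to in {13}; recursion stops.
Total rows emitted: 10.

10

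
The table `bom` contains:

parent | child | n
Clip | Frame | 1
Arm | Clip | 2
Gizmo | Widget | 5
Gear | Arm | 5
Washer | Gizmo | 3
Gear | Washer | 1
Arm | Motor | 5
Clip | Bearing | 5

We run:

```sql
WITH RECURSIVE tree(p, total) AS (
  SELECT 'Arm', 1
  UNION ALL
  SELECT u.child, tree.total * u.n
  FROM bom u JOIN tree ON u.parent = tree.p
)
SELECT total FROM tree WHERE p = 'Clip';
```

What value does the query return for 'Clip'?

2

Base: (Arm, total=1).
Iteration 1: components of {Arm} -> Clip = 1*2 = 2, Motor = 1*5 = 5.
Iteration 2: components of {Clip,Motor} -> Bearing = 2*5 = 10, Frame = 2*1 = 2.
Iteration 3: no further components; recursion stops.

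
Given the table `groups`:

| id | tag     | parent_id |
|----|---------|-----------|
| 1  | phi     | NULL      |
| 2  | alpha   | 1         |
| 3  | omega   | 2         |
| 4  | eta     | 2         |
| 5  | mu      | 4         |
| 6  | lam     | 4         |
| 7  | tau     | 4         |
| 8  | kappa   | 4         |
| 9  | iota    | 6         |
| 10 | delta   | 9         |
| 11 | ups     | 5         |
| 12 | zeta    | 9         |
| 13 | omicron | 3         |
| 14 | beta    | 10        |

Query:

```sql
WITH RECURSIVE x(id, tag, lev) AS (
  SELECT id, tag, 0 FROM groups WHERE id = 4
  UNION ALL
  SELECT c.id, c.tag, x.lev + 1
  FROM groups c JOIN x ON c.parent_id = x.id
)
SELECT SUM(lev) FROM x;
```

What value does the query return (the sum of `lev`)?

Base: id=4 (eta) at lev 0.
Iteration 1: rows with parent_id in {4} -> mu (id 5, lev 1), lam (id 6, lev 1), tau (id 7, lev 1), kappa (id 8, lev 1).
Iteration 2: rows with parent_id in {5,6,7,8} -> iota (id 9, lev 2), ups (id 11, lev 2).
Iteration 3: rows with parent_id in {9,11} -> delta (id 10, lev 3), zeta (id 12, lev 3).
Iteration 4: rows with parent_id in {10,12} -> beta (id 14, lev 4).
Iteration 5: no rows with parent_id in {14}; recursion stops.
SUM(lev) = 0 + 1 + 1 + 1 + 1 + 2 + 2 + 3 + 3 + 4 = 18.

18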